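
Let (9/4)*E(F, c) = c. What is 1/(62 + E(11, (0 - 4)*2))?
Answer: 9/526 ≈ 0.017110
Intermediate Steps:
E(F, c) = 4*c/9
1/(62 + E(11, (0 - 4)*2)) = 1/(62 + 4*((0 - 4)*2)/9) = 1/(62 + 4*(-4*2)/9) = 1/(62 + (4/9)*(-8)) = 1/(62 - 32/9) = 1/(526/9) = 9/526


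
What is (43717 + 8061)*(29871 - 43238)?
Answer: -692116526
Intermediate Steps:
(43717 + 8061)*(29871 - 43238) = 51778*(-13367) = -692116526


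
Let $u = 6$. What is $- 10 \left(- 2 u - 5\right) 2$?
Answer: $340$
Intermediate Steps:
$- 10 \left(- 2 u - 5\right) 2 = - 10 \left(\left(-2\right) 6 - 5\right) 2 = - 10 \left(-12 - 5\right) 2 = \left(-10\right) \left(-17\right) 2 = 170 \cdot 2 = 340$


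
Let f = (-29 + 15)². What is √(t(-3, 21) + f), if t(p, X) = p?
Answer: √193 ≈ 13.892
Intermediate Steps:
f = 196 (f = (-14)² = 196)
√(t(-3, 21) + f) = √(-3 + 196) = √193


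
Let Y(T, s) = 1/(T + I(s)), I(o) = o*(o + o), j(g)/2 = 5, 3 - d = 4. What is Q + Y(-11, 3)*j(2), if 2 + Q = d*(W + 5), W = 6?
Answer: -81/7 ≈ -11.571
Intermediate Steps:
d = -1 (d = 3 - 1*4 = 3 - 4 = -1)
j(g) = 10 (j(g) = 2*5 = 10)
I(o) = 2*o**2 (I(o) = o*(2*o) = 2*o**2)
Y(T, s) = 1/(T + 2*s**2)
Q = -13 (Q = -2 - (6 + 5) = -2 - 1*11 = -2 - 11 = -13)
Q + Y(-11, 3)*j(2) = -13 + 10/(-11 + 2*3**2) = -13 + 10/(-11 + 2*9) = -13 + 10/(-11 + 18) = -13 + 10/7 = -81/7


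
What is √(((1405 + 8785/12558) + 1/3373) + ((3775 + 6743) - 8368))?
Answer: 11*√1076012416789518/6051162 ≈ 59.630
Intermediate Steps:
√(((1405 + 8785/12558) + 1/3373) + ((3775 + 6743) - 8368)) = √(((1405 + 8785*(1/12558)) + 1/3373) + (10518 - 8368)) = √(((1405 + 1255/1794) + 1/3373) + 2150) = √((2521825/1794 + 1/3373) + 2150) = √(8506117519/6051162 + 2150) = √(21516115819/6051162) = 11*√1076012416789518/6051162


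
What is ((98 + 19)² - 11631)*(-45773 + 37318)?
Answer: -17400390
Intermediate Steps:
((98 + 19)² - 11631)*(-45773 + 37318) = (117² - 11631)*(-8455) = (13689 - 11631)*(-8455) = 2058*(-8455) = -17400390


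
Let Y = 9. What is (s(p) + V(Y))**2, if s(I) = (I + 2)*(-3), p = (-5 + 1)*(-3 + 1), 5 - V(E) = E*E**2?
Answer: 568516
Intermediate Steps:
V(E) = 5 - E**3 (V(E) = 5 - E*E**2 = 5 - E**3)
p = 8 (p = -4*(-2) = 8)
s(I) = -6 - 3*I (s(I) = (2 + I)*(-3) = -6 - 3*I)
(s(p) + V(Y))**2 = ((-6 - 3*8) + (5 - 1*9**3))**2 = ((-6 - 24) + (5 - 1*729))**2 = (-30 + (5 - 729))**2 = (-30 - 724)**2 = (-754)**2 = 568516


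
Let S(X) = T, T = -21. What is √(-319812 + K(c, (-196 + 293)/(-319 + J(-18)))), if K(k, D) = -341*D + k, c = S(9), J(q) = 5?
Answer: I*√31523868290/314 ≈ 565.44*I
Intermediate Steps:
S(X) = -21
c = -21
K(k, D) = k - 341*D
√(-319812 + K(c, (-196 + 293)/(-319 + J(-18)))) = √(-319812 + (-21 - 341*(-196 + 293)/(-319 + 5))) = √(-319812 + (-21 - 33077/(-314))) = √(-319812 + (-21 - 33077*(-1)/314)) = √(-319812 + (-21 - 341*(-97/314))) = √(-319812 + (-21 + 33077/314)) = √(-319812 + 26483/314) = √(-100394485/314) = I*√31523868290/314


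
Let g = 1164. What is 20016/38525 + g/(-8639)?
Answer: 128075124/332817475 ≈ 0.38482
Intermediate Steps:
20016/38525 + g/(-8639) = 20016/38525 + 1164/(-8639) = 20016*(1/38525) + 1164*(-1/8639) = 20016/38525 - 1164/8639 = 128075124/332817475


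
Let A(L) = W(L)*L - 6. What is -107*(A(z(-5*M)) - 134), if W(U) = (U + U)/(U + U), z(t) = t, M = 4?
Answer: 17120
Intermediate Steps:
W(U) = 1 (W(U) = (2*U)/((2*U)) = (2*U)*(1/(2*U)) = 1)
A(L) = -6 + L (A(L) = 1*L - 6 = L - 6 = -6 + L)
-107*(A(z(-5*M)) - 134) = -107*((-6 - 5*4) - 134) = -107*((-6 - 20) - 134) = -107*(-26 - 134) = -107*(-160) = 17120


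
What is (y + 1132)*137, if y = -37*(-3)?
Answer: 170291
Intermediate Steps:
y = 111
(y + 1132)*137 = (111 + 1132)*137 = 1243*137 = 170291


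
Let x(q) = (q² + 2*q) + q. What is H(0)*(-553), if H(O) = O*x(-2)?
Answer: 0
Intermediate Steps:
x(q) = q² + 3*q
H(O) = -2*O (H(O) = O*(-2*(3 - 2)) = O*(-2*1) = O*(-2) = -2*O)
H(0)*(-553) = -2*0*(-553) = 0*(-553) = 0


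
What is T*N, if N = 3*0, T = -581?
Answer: 0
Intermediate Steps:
N = 0
T*N = -581*0 = 0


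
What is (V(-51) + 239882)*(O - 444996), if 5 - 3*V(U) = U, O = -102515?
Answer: -394044761722/3 ≈ -1.3135e+11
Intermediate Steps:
V(U) = 5/3 - U/3
(V(-51) + 239882)*(O - 444996) = ((5/3 - ⅓*(-51)) + 239882)*(-102515 - 444996) = ((5/3 + 17) + 239882)*(-547511) = (56/3 + 239882)*(-547511) = (719702/3)*(-547511) = -394044761722/3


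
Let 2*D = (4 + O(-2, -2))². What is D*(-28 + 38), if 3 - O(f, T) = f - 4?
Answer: 845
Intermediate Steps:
O(f, T) = 7 - f (O(f, T) = 3 - (f - 4) = 3 - (-4 + f) = 3 + (4 - f) = 7 - f)
D = 169/2 (D = (4 + (7 - 1*(-2)))²/2 = (4 + (7 + 2))²/2 = (4 + 9)²/2 = (½)*13² = (½)*169 = 169/2 ≈ 84.500)
D*(-28 + 38) = 169*(-28 + 38)/2 = (169/2)*10 = 845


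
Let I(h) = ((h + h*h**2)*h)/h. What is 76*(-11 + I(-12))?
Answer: -133076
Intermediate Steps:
I(h) = h + h**3 (I(h) = ((h + h**3)*h)/h = (h*(h + h**3))/h = h + h**3)
76*(-11 + I(-12)) = 76*(-11 + (-12 + (-12)**3)) = 76*(-11 + (-12 - 1728)) = 76*(-11 - 1740) = 76*(-1751) = -133076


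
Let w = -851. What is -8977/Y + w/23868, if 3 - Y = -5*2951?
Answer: -2413001/3747276 ≈ -0.64393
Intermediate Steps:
Y = 14758 (Y = 3 - (-5)*2951 = 3 - 1*(-14755) = 3 + 14755 = 14758)
-8977/Y + w/23868 = -8977/14758 - 851/23868 = -8977*1/14758 - 851*1/23868 = -191/314 - 851/23868 = -2413001/3747276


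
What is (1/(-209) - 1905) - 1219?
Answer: -652917/209 ≈ -3124.0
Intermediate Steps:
(1/(-209) - 1905) - 1219 = (-1/209 - 1905) - 1219 = -398146/209 - 1219 = -652917/209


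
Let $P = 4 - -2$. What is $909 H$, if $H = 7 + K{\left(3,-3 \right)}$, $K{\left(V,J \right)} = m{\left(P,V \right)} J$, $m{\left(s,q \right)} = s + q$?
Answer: $-18180$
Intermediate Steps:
$P = 6$ ($P = 4 + 2 = 6$)
$m{\left(s,q \right)} = q + s$
$K{\left(V,J \right)} = J \left(6 + V\right)$ ($K{\left(V,J \right)} = \left(V + 6\right) J = \left(6 + V\right) J = J \left(6 + V\right)$)
$H = -20$ ($H = 7 - 3 \left(6 + 3\right) = 7 - 27 = -20$)
$909 H = 909 \left(-20\right) = -18180$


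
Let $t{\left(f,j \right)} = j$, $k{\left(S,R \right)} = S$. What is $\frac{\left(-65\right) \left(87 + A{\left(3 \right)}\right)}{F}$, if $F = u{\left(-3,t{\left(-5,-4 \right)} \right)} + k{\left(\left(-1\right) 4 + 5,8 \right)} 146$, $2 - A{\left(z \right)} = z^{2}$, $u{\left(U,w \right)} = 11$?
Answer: $- \frac{5200}{157} \approx -33.121$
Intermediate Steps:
$A{\left(z \right)} = 2 - z^{2}$
$F = 157$ ($F = 11 + \left(\left(-1\right) 4 + 5\right) 146 = 11 + \left(-4 + 5\right) 146 = 11 + 1 \cdot 146 = 11 + 146 = 157$)
$\frac{\left(-65\right) \left(87 + A{\left(3 \right)}\right)}{F} = \frac{\left(-65\right) \left(87 + \left(2 - 3^{2}\right)\right)}{157} = - 65 \left(87 + \left(2 - 9\right)\right) \frac{1}{157} = - 65 \left(87 - 7\right) \frac{1}{157} = \left(-65\right) 80 \cdot \frac{1}{157} = \left(-5200\right) \frac{1}{157} = - \frac{5200}{157}$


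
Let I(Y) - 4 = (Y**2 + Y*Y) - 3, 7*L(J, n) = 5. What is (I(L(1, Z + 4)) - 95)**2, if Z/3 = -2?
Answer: 20757136/2401 ≈ 8645.2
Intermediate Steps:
Z = -6 (Z = 3*(-2) = -6)
L(J, n) = 5/7 (L(J, n) = (1/7)*5 = 5/7)
I(Y) = 1 + 2*Y**2 (I(Y) = 4 + ((Y**2 + Y*Y) - 3) = 4 + ((Y**2 + Y**2) - 3) = 4 + (2*Y**2 - 3) = 4 + (-3 + 2*Y**2) = 1 + 2*Y**2)
(I(L(1, Z + 4)) - 95)**2 = ((1 + 2*(5/7)**2) - 95)**2 = ((1 + 2*(25/49)) - 95)**2 = ((1 + 50/49) - 95)**2 = (99/49 - 95)**2 = (-4556/49)**2 = 20757136/2401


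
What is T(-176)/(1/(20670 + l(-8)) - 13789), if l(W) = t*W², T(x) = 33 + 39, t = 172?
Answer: -760272/145602647 ≈ -0.0052216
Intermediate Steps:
T(x) = 72
l(W) = 172*W²
T(-176)/(1/(20670 + l(-8)) - 13789) = 72/(1/(20670 + 172*(-8)²) - 13789) = 72/(1/(20670 + 172*64) - 13789) = 72/(1/(20670 + 11008) - 13789) = 72/(1/31678 - 13789) = 72/(-436807941/31678) = 72*(-31678/436807941) = -760272/145602647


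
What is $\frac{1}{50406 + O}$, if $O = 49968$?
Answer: $\frac{1}{100374} \approx 9.9627 \cdot 10^{-6}$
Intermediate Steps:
$\frac{1}{50406 + O} = \frac{1}{50406 + 49968} = \frac{1}{100374}$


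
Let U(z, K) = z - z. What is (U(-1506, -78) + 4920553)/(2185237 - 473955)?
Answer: 4920553/1711282 ≈ 2.8754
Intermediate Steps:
U(z, K) = 0
(U(-1506, -78) + 4920553)/(2185237 - 473955) = (0 + 4920553)/(2185237 - 473955) = 4920553/1711282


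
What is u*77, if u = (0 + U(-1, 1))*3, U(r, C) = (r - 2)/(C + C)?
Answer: -693/2 ≈ -346.50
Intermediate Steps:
U(r, C) = (-2 + r)/(2*C) (U(r, C) = (-2 + r)/((2*C)) = (-2 + r)*(1/(2*C)) = (-2 + r)/(2*C))
u = -9/2 (u = (0 + (1/2)*(-2 - 1)/1)*3 = (0 + (1/2)*1*(-3))*3 = (0 - 3/2)*3 = -3/2*3 = -9/2 ≈ -4.5000)
u*77 = -9/2*77 = -693/2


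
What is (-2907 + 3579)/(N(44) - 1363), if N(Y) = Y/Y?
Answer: -112/227 ≈ -0.49339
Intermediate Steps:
N(Y) = 1
(-2907 + 3579)/(N(44) - 1363) = (-2907 + 3579)/(1 - 1363) = 672/(-1362) = 672*(-1/1362) = -112/227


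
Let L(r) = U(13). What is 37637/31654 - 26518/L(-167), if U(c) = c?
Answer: -838911491/411502 ≈ -2038.7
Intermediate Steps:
L(r) = 13
37637/31654 - 26518/L(-167) = 37637/31654 - 26518/13 = -838911491/411502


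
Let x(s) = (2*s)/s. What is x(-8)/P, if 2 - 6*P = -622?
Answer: 1/52 ≈ 0.019231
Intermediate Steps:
P = 104 (P = ⅓ - ⅙*(-622) = ⅓ + 311/3 = 104)
x(s) = 2
x(-8)/P = 2/104 = 2*(1/104) = 1/52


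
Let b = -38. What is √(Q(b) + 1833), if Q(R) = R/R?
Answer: √1834 ≈ 42.825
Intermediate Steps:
Q(R) = 1
√(Q(b) + 1833) = √(1 + 1833) = √1834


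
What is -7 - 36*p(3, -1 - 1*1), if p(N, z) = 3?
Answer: -115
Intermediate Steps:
-7 - 36*p(3, -1 - 1*1) = -7 - 36*3 = -7 - 108 = -115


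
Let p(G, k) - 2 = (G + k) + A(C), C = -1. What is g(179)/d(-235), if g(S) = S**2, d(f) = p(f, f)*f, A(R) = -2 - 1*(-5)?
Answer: 32041/109275 ≈ 0.29321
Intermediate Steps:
A(R) = 3 (A(R) = -2 + 5 = 3)
p(G, k) = 5 + G + k (p(G, k) = 2 + ((G + k) + 3) = 2 + (3 + G + k) = 5 + G + k)
d(f) = f*(5 + 2*f) (d(f) = (5 + f + f)*f = (5 + 2*f)*f = f*(5 + 2*f))
g(179)/d(-235) = 179**2/((-235*(5 + 2*(-235)))) = 32041/((-235*(5 - 470))) = 32041/((-235*(-465))) = 32041/109275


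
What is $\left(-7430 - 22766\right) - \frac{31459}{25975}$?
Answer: $- \frac{784372559}{25975} \approx -30197.0$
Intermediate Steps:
$\left(-7430 - 22766\right) - \frac{31459}{25975} = -30196 - \frac{31459}{25975} = - \frac{784372559}{25975}$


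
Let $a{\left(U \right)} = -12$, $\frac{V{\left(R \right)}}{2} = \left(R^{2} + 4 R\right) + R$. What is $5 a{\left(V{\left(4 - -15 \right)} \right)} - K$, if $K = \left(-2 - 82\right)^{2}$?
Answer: $-7116$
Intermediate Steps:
$V{\left(R \right)} = 2 R^{2} + 10 R$ ($V{\left(R \right)} = 2 \left(\left(R^{2} + 4 R\right) + R\right) = 2 \left(R^{2} + 5 R\right) = 2 R^{2} + 10 R$)
$K = 7056$ ($K = \left(-84\right)^{2} = 7056$)
$5 a{\left(V{\left(4 - -15 \right)} \right)} - K = 5 \left(-12\right) - 7056 = -60 - 7056 = -7116$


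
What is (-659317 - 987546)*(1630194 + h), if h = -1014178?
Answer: -1014493957808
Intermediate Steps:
(-659317 - 987546)*(1630194 + h) = (-659317 - 987546)*(1630194 - 1014178) = -1646863*616016 = -1014493957808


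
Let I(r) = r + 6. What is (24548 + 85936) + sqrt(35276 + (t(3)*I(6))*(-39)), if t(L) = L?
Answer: 110484 + 4*sqrt(2117) ≈ 1.1067e+5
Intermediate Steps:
I(r) = 6 + r
(24548 + 85936) + sqrt(35276 + (t(3)*I(6))*(-39)) = (24548 + 85936) + sqrt(35276 + (3*(6 + 6))*(-39)) = 110484 + sqrt(35276 + (3*12)*(-39)) = 110484 + sqrt(35276 + 36*(-39)) = 110484 + sqrt(35276 - 1404) = 110484 + sqrt(33872) = 110484 + 4*sqrt(2117)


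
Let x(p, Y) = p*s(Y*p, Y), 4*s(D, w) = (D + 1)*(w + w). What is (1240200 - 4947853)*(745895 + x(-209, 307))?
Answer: -7634647407176994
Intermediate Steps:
s(D, w) = w*(1 + D)/2 (s(D, w) = ((D + 1)*(w + w))/4 = ((1 + D)*(2*w))/4 = (2*w*(1 + D))/4 = w*(1 + D)/2)
x(p, Y) = Y*p*(1 + Y*p)/2 (x(p, Y) = p*(Y*(1 + Y*p)/2) = Y*p*(1 + Y*p)/2)
(1240200 - 4947853)*(745895 + x(-209, 307)) = (1240200 - 4947853)*(745895 + (1/2)*307*(-209)*(1 + 307*(-209))) = -3707653*(745895 + (1/2)*307*(-209)*(1 - 64163)) = -3707653*(745895 + (1/2)*307*(-209)*(-64162)) = -3707653*(745895 + 2058413203) = -3707653*2059159098 = -7634647407176994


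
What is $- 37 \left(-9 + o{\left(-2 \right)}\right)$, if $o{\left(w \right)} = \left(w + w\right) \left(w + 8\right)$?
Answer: $1221$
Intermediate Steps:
$o{\left(w \right)} = 2 w \left(8 + w\right)$
$- 37 \left(-9 + o{\left(-2 \right)}\right) = - 37 \left(-9 + 2 \left(-2\right) \left(8 - 2\right)\right) = - 37 \left(-9 + 2 \left(-2\right) 6\right) = - 37 \left(-9 - 24\right) = \left(-37\right) \left(-33\right) = 1221$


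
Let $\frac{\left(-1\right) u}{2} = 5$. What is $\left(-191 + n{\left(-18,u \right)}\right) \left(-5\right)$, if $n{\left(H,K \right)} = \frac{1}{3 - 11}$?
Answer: $\frac{7645}{8} \approx 955.63$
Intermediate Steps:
$u = -10$ ($u = \left(-2\right) 5 = -10$)
$n{\left(H,K \right)} = - \frac{1}{8}$ ($n{\left(H,K \right)} = \frac{1}{-8} = - \frac{1}{8}$)
$\left(-191 + n{\left(-18,u \right)}\right) \left(-5\right) = \left(-191 - \frac{1}{8}\right) \left(-5\right) = \left(- \frac{1529}{8}\right) \left(-5\right) = \frac{7645}{8}$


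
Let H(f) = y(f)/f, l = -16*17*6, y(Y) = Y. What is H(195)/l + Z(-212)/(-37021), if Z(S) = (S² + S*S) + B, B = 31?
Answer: -146784829/60418272 ≈ -2.4295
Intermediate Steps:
Z(S) = 31 + 2*S² (Z(S) = (S² + S*S) + 31 = (S² + S²) + 31 = 2*S² + 31 = 31 + 2*S²)
l = -1632 (l = -272*6 = -1632)
H(f) = 1 (H(f) = f/f = 1)
H(195)/l + Z(-212)/(-37021) = 1/(-1632) + (31 + 2*(-212)²)/(-37021) = 1*(-1/1632) + (31 + 2*44944)*(-1/37021) = -1/1632 + (31 + 89888)*(-1/37021) = -1/1632 + 89919*(-1/37021) = -1/1632 - 89919/37021 = -146784829/60418272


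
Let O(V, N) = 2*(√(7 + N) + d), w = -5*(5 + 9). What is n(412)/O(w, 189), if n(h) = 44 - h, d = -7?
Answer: -184/7 ≈ -26.286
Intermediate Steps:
w = -70 (w = -5*14 = -70)
O(V, N) = -14 + 2*√(7 + N) (O(V, N) = 2*(√(7 + N) - 7) = 2*(-7 + √(7 + N)) = -14 + 2*√(7 + N))
n(412)/O(w, 189) = (44 - 1*412)/(-14 + 2*√(7 + 189)) = (44 - 412)/(-14 + 2*√196) = -368/(-14 + 2*14) = -368/(-14 + 28) = -368/14 = -368*1/14 = -184/7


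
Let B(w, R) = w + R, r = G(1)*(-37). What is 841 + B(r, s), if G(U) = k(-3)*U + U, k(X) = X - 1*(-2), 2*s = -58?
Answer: 812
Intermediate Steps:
s = -29 (s = (½)*(-58) = -29)
k(X) = 2 + X (k(X) = X + 2 = 2 + X)
G(U) = 0 (G(U) = (2 - 3)*U + U = -U + U = 0)
r = 0 (r = 0*(-37) = 0)
B(w, R) = R + w
841 + B(r, s) = 841 + (-29 + 0) = 841 - 29 = 812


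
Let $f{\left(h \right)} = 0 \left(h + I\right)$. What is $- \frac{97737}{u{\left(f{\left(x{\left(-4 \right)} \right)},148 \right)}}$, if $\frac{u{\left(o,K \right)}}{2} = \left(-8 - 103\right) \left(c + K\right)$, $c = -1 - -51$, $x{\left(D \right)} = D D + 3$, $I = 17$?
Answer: $\frac{32579}{14652} \approx 2.2235$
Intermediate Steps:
$x{\left(D \right)} = 3 + D^{2}$ ($x{\left(D \right)} = D^{2} + 3 = 3 + D^{2}$)
$c = 50$ ($c = -1 + 51 = 50$)
$f{\left(h \right)} = 0$ ($f{\left(h \right)} = 0 \left(h + 17\right) = 0 \left(17 + h\right) = 0$)
$u{\left(o,K \right)} = -11100 - 222 K$ ($u{\left(o,K \right)} = 2 \left(-8 - 103\right) \left(50 + K\right) = 2 \left(- 111 \left(50 + K\right)\right) = 2 \left(-5550 - 111 K\right) = -11100 - 222 K$)
$- \frac{97737}{u{\left(f{\left(x{\left(-4 \right)} \right)},148 \right)}} = - \frac{97737}{-11100 - 32856} = - \frac{97737}{-43956} = \left(-97737\right) \left(- \frac{1}{43956}\right) = \frac{32579}{14652}$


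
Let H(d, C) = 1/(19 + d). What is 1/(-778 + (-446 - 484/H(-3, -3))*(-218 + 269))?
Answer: -1/418468 ≈ -2.3897e-6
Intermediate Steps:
1/(-778 + (-446 - 484/H(-3, -3))*(-218 + 269)) = 1/(-778 + (-446 - 484/(1/(19 - 3)))*(-218 + 269)) = 1/(-778 + (-446 - 484/(1/16))*51) = 1/(-778 + (-446 - 484/1/16)*51) = 1/(-778 + (-446 - 484*16)*51) = 1/(-778 + (-446 - 7744)*51) = 1/(-778 - 8190*51) = 1/(-778 - 417690) = 1/(-418468) = -1/418468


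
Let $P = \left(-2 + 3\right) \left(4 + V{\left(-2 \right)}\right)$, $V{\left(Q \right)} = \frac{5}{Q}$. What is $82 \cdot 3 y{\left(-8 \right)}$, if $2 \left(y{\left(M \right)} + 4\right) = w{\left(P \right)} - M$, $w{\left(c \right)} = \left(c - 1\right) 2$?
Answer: $123$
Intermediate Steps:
$P = \frac{3}{2}$ ($P = \left(-2 + 3\right) \left(4 + \frac{5}{-2}\right) = 1 \left(4 + 5 \left(- \frac{1}{2}\right)\right) = 1 \left(4 - \frac{5}{2}\right) = 1 \cdot \frac{3}{2} = \frac{3}{2} \approx 1.5$)
$w{\left(c \right)} = -2 + 2 c$ ($w{\left(c \right)} = \left(c - 1\right) 2 = \left(-1 + c\right) 2 = -2 + 2 c$)
$y{\left(M \right)} = - \frac{7}{2} - \frac{M}{2}$ ($y{\left(M \right)} = -4 + \frac{\left(-2 + 2 \cdot \frac{3}{2}\right) - M}{2} = -4 + \frac{\left(-2 + 3\right) - M}{2} = -4 + \frac{1 - M}{2} = -4 - \left(- \frac{1}{2} + \frac{M}{2}\right) = - \frac{7}{2} - \frac{M}{2}$)
$82 \cdot 3 y{\left(-8 \right)} = 82 \cdot 3 \left(- \frac{7}{2} - -4\right) = 246 \left(- \frac{7}{2} + 4\right) = 246 \cdot \frac{1}{2} = 123$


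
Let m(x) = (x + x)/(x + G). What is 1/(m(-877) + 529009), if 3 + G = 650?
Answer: 115/60836912 ≈ 1.8903e-6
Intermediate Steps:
G = 647 (G = -3 + 650 = 647)
m(x) = 2*x/(647 + x) (m(x) = (x + x)/(x + 647) = (2*x)/(647 + x) = 2*x/(647 + x))
1/(m(-877) + 529009) = 1/(2*(-877)/(647 - 877) + 529009) = 1/(2*(-877)/(-230) + 529009) = 1/(2*(-877)*(-1/230) + 529009) = 1/(877/115 + 529009) = 1/(60836912/115) = 115/60836912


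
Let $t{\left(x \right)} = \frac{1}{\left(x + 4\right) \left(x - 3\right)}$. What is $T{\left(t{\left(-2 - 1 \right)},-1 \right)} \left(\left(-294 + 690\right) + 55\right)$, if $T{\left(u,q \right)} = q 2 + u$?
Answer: $- \frac{5863}{6} \approx -977.17$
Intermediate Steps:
$t{\left(x \right)} = \frac{1}{\left(-3 + x\right) \left(4 + x\right)}$ ($t{\left(x \right)} = \frac{1}{\left(4 + x\right) \left(-3 + x\right)} = \frac{1}{\left(-3 + x\right) \left(4 + x\right)}$)
$T{\left(u,q \right)} = u + 2 q$ ($T{\left(u,q \right)} = 2 q + u = u + 2 q$)
$T{\left(t{\left(-2 - 1 \right)},-1 \right)} \left(\left(-294 + 690\right) + 55\right) = \left(\frac{1}{-12 - 3 + \left(-2 - 1\right)^{2}} + 2 \left(-1\right)\right) \left(\left(-294 + 690\right) + 55\right) = \left(\frac{1}{-12 - 3 + \left(-2 - 1\right)^{2}} - 2\right) \left(396 + 55\right) = \left(\frac{1}{-12 - 3 + \left(-3\right)^{2}} - 2\right) 451 = \left(\frac{1}{-12 - 3 + 9} - 2\right) 451 = \left(\frac{1}{-6} - 2\right) 451 = \left(- \frac{1}{6} - 2\right) 451 = \left(- \frac{13}{6}\right) 451 = - \frac{5863}{6}$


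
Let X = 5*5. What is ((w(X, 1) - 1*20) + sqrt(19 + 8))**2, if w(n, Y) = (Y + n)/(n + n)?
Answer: 254044/625 - 2922*sqrt(3)/25 ≈ 204.03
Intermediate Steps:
X = 25
w(n, Y) = (Y + n)/(2*n) (w(n, Y) = (Y + n)/((2*n)) = (Y + n)*(1/(2*n)) = (Y + n)/(2*n))
((w(X, 1) - 1*20) + sqrt(19 + 8))**2 = (((1/2)*(1 + 25)/25 - 1*20) + sqrt(19 + 8))**2 = (((1/2)*(1/25)*26 - 20) + sqrt(27))**2 = ((13/25 - 20) + 3*sqrt(3))**2 = (-487/25 + 3*sqrt(3))**2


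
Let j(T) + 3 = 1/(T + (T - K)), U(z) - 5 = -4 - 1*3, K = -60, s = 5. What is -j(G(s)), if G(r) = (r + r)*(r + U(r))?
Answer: 359/120 ≈ 2.9917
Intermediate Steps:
U(z) = -2 (U(z) = 5 + (-4 - 1*3) = 5 + (-4 - 3) = 5 - 7 = -2)
G(r) = 2*r*(-2 + r) (G(r) = (r + r)*(r - 2) = (2*r)*(-2 + r) = 2*r*(-2 + r))
j(T) = -3 + 1/(60 + 2*T) (j(T) = -3 + 1/(T + (T - 1*(-60))) = -3 + 1/(T + (T + 60)) = -3 + 1/(T + (60 + T)) = -3 + 1/(60 + 2*T))
-j(G(s)) = -(-179 - 12*5*(-2 + 5))/(2*(30 + 2*5*(-2 + 5))) = -(-179 - 12*5*3)/(2*(30 + 2*5*3)) = -(-179 - 6*30)/(2*(30 + 30)) = -(-179 - 180)/(2*60) = -(-359)/(2*60) = -1*(-359/120) = 359/120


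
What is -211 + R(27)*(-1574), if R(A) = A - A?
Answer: -211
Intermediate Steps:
R(A) = 0
-211 + R(27)*(-1574) = -211 + 0*(-1574) = -211 + 0 = -211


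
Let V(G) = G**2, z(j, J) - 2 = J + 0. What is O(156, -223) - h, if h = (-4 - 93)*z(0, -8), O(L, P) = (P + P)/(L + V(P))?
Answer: -29033516/49885 ≈ -582.01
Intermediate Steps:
z(j, J) = 2 + J (z(j, J) = 2 + (J + 0) = 2 + J)
O(L, P) = 2*P/(L + P**2) (O(L, P) = (P + P)/(L + P**2) = (2*P)/(L + P**2) = 2*P/(L + P**2))
h = 582 (h = (-4 - 93)*(2 - 8) = -97*(-6) = 582)
O(156, -223) - h = 2*(-223)/(156 + (-223)**2) - 1*582 = 2*(-223)/(156 + 49729) - 582 = 2*(-223)/49885 - 582 = 2*(-223)*(1/49885) - 582 = -446/49885 - 582 = -29033516/49885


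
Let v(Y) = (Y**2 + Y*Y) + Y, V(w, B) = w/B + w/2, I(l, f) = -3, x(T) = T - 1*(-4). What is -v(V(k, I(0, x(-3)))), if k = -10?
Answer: -35/9 ≈ -3.8889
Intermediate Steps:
x(T) = 4 + T (x(T) = T + 4 = 4 + T)
V(w, B) = w/2 + w/B (V(w, B) = w/B + w*(1/2) = w/B + w/2 = w/2 + w/B)
v(Y) = Y + 2*Y**2 (v(Y) = (Y**2 + Y**2) + Y = 2*Y**2 + Y = Y + 2*Y**2)
-v(V(k, I(0, x(-3)))) = -((1/2)*(-10) - 10/(-3))*(1 + 2*((1/2)*(-10) - 10/(-3))) = -(-5 - 10*(-1/3))*(1 + 2*(-5 - 10*(-1/3))) = -(-5 + 10/3)*(1 + 2*(-5 + 10/3)) = -(-5)*(1 + 2*(-5/3))/3 = -(-5)*(1 - 10/3)/3 = -(-5)*(-7)/(3*3) = -1*35/9 = -35/9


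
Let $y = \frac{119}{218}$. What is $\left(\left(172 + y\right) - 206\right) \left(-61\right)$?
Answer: $\frac{444873}{218} \approx 2040.7$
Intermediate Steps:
$y = \frac{119}{218}$ ($y = 119 \cdot \frac{1}{218} = \frac{119}{218} \approx 0.54587$)
$\left(\left(172 + y\right) - 206\right) \left(-61\right) = \left(\left(172 + \frac{119}{218}\right) - 206\right) \left(-61\right) = \left(\frac{37615}{218} - 206\right) \left(-61\right) = \left(- \frac{7293}{218}\right) \left(-61\right) = \frac{444873}{218}$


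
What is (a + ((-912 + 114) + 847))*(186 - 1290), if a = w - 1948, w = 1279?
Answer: 684480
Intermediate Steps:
a = -669 (a = 1279 - 1948 = -669)
(a + ((-912 + 114) + 847))*(186 - 1290) = (-669 + ((-912 + 114) + 847))*(186 - 1290) = (-669 + (-798 + 847))*(-1104) = (-669 + 49)*(-1104) = -620*(-1104) = 684480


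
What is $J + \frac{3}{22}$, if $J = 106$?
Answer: $\frac{2335}{22} \approx 106.14$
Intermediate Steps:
$J + \frac{3}{22} = 106 + \frac{3}{22} = \frac{2335}{22}$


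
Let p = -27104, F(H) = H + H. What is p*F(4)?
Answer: -216832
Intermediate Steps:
F(H) = 2*H
p*F(4) = -54208*4 = -27104*8 = -216832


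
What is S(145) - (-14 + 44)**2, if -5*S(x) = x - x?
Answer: -900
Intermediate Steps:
S(x) = 0 (S(x) = -(x - x)/5 = -1/5*0 = 0)
S(145) - (-14 + 44)**2 = 0 - (-14 + 44)**2 = 0 - 1*30**2 = 0 - 1*900 = 0 - 900 = -900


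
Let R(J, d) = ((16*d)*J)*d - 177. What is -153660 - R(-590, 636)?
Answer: 3818288757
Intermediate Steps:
R(J, d) = -177 + 16*J*d² (R(J, d) = (16*J*d)*d - 177 = 16*J*d² - 177 = -177 + 16*J*d²)
-153660 - R(-590, 636) = -153660 - (-177 + 16*(-590)*636²) = -153660 - (-177 + 16*(-590)*404496) = -153660 - (-177 - 3818442240) = -153660 - 1*(-3818442417) = -153660 + 3818442417 = 3818288757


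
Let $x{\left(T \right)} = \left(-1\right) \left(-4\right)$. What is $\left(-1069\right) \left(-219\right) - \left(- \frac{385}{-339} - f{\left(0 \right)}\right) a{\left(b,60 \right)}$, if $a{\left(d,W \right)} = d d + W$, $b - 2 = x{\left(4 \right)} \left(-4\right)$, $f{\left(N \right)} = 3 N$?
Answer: $\frac{79265069}{339} \approx 2.3382 \cdot 10^{5}$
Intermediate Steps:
$x{\left(T \right)} = 4$
$b = -14$ ($b = 2 + 4 \left(-4\right) = 2 - 16 = -14$)
$a{\left(d,W \right)} = W + d^{2}$ ($a{\left(d,W \right)} = d^{2} + W = W + d^{2}$)
$\left(-1069\right) \left(-219\right) - \left(- \frac{385}{-339} - f{\left(0 \right)}\right) a{\left(b,60 \right)} = \left(-1069\right) \left(-219\right) - \left(- \frac{385}{-339} - 3 \cdot 0\right) \left(60 + \left(-14\right)^{2}\right) = 234111 - \left(\left(-385\right) \left(- \frac{1}{339}\right) - 0\right) \left(60 + 196\right) = 234111 - \left(\frac{385}{339} + 0\right) 256 = 234111 - \frac{385}{339} \cdot 256 = 234111 - \frac{98560}{339} = \frac{79265069}{339}$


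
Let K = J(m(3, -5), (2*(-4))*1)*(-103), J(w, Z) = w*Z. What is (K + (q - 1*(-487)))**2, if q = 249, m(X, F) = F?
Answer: 11451456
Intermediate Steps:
J(w, Z) = Z*w
K = -4120 (K = (((2*(-4))*1)*(-5))*(-103) = (-8*1*(-5))*(-103) = -8*(-5)*(-103) = 40*(-103) = -4120)
(K + (q - 1*(-487)))**2 = (-4120 + (249 - 1*(-487)))**2 = (-4120 + (249 + 487))**2 = (-4120 + 736)**2 = (-3384)**2 = 11451456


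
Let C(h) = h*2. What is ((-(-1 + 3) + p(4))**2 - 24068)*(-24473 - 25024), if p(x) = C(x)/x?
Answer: 1191293796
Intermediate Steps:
C(h) = 2*h
p(x) = 2 (p(x) = (2*x)/x = 2)
((-(-1 + 3) + p(4))**2 - 24068)*(-24473 - 25024) = ((-(-1 + 3) + 2)**2 - 24068)*(-24473 - 25024) = ((-1*2 + 2)**2 - 24068)*(-49497) = ((-2 + 2)**2 - 24068)*(-49497) = (0**2 - 24068)*(-49497) = (0 - 24068)*(-49497) = -24068*(-49497) = 1191293796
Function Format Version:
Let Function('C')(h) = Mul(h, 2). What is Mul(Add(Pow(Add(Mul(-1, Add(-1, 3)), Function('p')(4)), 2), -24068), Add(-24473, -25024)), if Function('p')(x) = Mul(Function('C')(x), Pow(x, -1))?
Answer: 1191293796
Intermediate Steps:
Function('C')(h) = Mul(2, h)
Function('p')(x) = 2 (Function('p')(x) = Mul(Mul(2, x), Pow(x, -1)) = 2)
Mul(Add(Pow(Add(Mul(-1, Add(-1, 3)), Function('p')(4)), 2), -24068), Add(-24473, -25024)) = Mul(Add(Pow(Add(Mul(-1, Add(-1, 3)), 2), 2), -24068), Add(-24473, -25024)) = Mul(Add(Pow(Add(Mul(-1, 2), 2), 2), -24068), -49497) = Mul(Add(Pow(Add(-2, 2), 2), -24068), -49497) = Mul(Add(Pow(0, 2), -24068), -49497) = Mul(Add(0, -24068), -49497) = Mul(-24068, -49497) = 1191293796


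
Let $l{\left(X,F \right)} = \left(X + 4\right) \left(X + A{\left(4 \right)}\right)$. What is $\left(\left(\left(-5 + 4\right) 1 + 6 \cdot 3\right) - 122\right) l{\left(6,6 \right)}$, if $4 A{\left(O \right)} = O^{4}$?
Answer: $-73500$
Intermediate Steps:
$A{\left(O \right)} = \frac{O^{4}}{4}$
$l{\left(X,F \right)} = \left(4 + X\right) \left(64 + X\right)$ ($l{\left(X,F \right)} = \left(X + 4\right) \left(X + \frac{4^{4}}{4}\right) = \left(4 + X\right) \left(X + \frac{1}{4} \cdot 256\right) = \left(4 + X\right) \left(X + 64\right) = \left(4 + X\right) \left(64 + X\right)$)
$\left(\left(\left(-5 + 4\right) 1 + 6 \cdot 3\right) - 122\right) l{\left(6,6 \right)} = \left(\left(\left(-5 + 4\right) 1 + 6 \cdot 3\right) - 122\right) \left(256 + 6^{2} + 68 \cdot 6\right) = \left(\left(\left(-1\right) 1 + 18\right) - 122\right) \left(256 + 36 + 408\right) = \left(\left(-1 + 18\right) - 122\right) 700 = \left(17 - 122\right) 700 = \left(-105\right) 700 = -73500$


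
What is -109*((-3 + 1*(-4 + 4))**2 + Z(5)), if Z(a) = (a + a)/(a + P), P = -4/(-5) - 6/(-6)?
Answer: -19402/17 ≈ -1141.3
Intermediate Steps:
P = 9/5 (P = -4*(-1/5) - 6*(-1/6) = 4/5 + 1 = 9/5 ≈ 1.8000)
Z(a) = 2*a/(9/5 + a) (Z(a) = (a + a)/(a + 9/5) = (2*a)/(9/5 + a) = 2*a/(9/5 + a))
-109*((-3 + 1*(-4 + 4))**2 + Z(5)) = -109*((-3 + 1*(-4 + 4))**2 + 10*5/(9 + 5*5)) = -109*((-3 + 1*0)**2 + 10*5/(9 + 25)) = -109*((-3 + 0)**2 + 10*5/34) = -109*((-3)**2 + 10*5*(1/34)) = -109*(9 + 25/17) = -109*178/17 = -19402/17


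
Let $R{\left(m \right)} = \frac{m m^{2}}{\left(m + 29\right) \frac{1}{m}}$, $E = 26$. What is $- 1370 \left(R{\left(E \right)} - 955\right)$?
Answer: $- \frac{110819574}{11} \approx -1.0075 \cdot 10^{7}$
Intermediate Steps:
$R{\left(m \right)} = \frac{m^{4}}{29 + m}$ ($R{\left(m \right)} = \frac{m^{3}}{\left(29 + m\right) \frac{1}{m}} = \frac{m^{3}}{\frac{1}{m} \left(29 + m\right)} = m^{3} \frac{m}{29 + m} = \frac{m^{4}}{29 + m}$)
$- 1370 \left(R{\left(E \right)} - 955\right) = - 1370 \left(\frac{26^{4}}{29 + 26} - 955\right) = - 1370 \left(\frac{456976}{55} - 955\right) = \left(-1370\right) \frac{404451}{55} = - \frac{110819574}{11}$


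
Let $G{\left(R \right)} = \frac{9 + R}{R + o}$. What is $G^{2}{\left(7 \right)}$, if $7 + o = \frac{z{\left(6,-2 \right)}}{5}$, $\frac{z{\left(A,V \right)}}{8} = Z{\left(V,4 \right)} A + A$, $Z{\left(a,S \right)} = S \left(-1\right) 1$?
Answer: $\frac{25}{81} \approx 0.30864$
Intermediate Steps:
$Z{\left(a,S \right)} = - S$ ($Z{\left(a,S \right)} = - S 1 = - S$)
$z{\left(A,V \right)} = - 24 A$ ($z{\left(A,V \right)} = 8 \left(\left(-1\right) 4 A + A\right) = 8 \left(- 4 A + A\right) = 8 \left(- 3 A\right) = - 24 A$)
$o = - \frac{179}{5}$ ($o = -7 + \frac{\left(-24\right) 6}{5} = -7 - \frac{144}{5} = - \frac{179}{5} \approx -35.8$)
$G{\left(R \right)} = \frac{9 + R}{- \frac{179}{5} + R}$ ($G{\left(R \right)} = \frac{9 + R}{R - \frac{179}{5}} = \frac{9 + R}{- \frac{179}{5} + R}$)
$G^{2}{\left(7 \right)} = \left(\frac{5 \left(9 + 7\right)}{-179 + 5 \cdot 7}\right)^{2} = \left(5 \frac{1}{-179 + 35} \cdot 16\right)^{2} = \left(5 \frac{1}{-144} \cdot 16\right)^{2} = \left(5 \left(- \frac{1}{144}\right) 16\right)^{2} = \left(- \frac{5}{9}\right)^{2} = \frac{25}{81}$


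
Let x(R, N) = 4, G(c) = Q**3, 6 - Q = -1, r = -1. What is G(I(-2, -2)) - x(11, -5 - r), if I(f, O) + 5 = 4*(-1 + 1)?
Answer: 339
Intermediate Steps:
Q = 7 (Q = 6 - 1*(-1) = 6 + 1 = 7)
I(f, O) = -5 (I(f, O) = -5 + 4*(-1 + 1) = -5 + 4*0 = -5 + 0 = -5)
G(c) = 343 (G(c) = 7**3 = 343)
G(I(-2, -2)) - x(11, -5 - r) = 343 - 1*4 = 343 - 4 = 339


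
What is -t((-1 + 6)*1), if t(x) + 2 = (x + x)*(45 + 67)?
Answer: -1118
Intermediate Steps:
t(x) = -2 + 224*x (t(x) = -2 + (x + x)*(45 + 67) = -2 + (2*x)*112 = -2 + 224*x)
-t((-1 + 6)*1) = -(-2 + 224*((-1 + 6)*1)) = -(-2 + 224*(5*1)) = -(-2 + 224*5) = -(-2 + 1120) = -1*1118 = -1118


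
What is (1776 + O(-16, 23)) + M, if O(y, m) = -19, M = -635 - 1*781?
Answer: 341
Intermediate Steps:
M = -1416 (M = -635 - 781 = -1416)
(1776 + O(-16, 23)) + M = (1776 - 19) - 1416 = 1757 - 1416 = 341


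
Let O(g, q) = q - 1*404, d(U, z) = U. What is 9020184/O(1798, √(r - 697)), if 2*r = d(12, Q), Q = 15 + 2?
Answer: -3644154336/163907 - 9020184*I*√691/163907 ≈ -22233.0 - 1446.6*I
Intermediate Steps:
Q = 17
r = 6 (r = (½)*12 = 6)
O(g, q) = -404 + q (O(g, q) = q - 404 = -404 + q)
9020184/O(1798, √(r - 697)) = 9020184/(-404 + √(6 - 697)) = 9020184/(-404 + √(-691)) = 9020184/(-404 + I*√691)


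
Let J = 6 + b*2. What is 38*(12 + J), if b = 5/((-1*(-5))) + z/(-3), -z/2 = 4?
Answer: 2888/3 ≈ 962.67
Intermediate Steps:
z = -8 (z = -2*4 = -8)
b = 11/3 (b = 5/((-1*(-5))) - 8/(-3) = 5/5 - 8*(-⅓) = 5*(⅕) + 8/3 = 1 + 8/3 = 11/3 ≈ 3.6667)
J = 40/3 (J = 6 + (11/3)*2 = 6 + 22/3 = 40/3 ≈ 13.333)
38*(12 + J) = 38*(12 + 40/3) = 38*(76/3) = 2888/3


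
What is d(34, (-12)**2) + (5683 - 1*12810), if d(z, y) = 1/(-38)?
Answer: -270827/38 ≈ -7127.0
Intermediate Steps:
d(z, y) = -1/38
d(34, (-12)**2) + (5683 - 1*12810) = -1/38 + (5683 - 1*12810) = -1/38 + (5683 - 12810) = -1/38 - 7127 = -270827/38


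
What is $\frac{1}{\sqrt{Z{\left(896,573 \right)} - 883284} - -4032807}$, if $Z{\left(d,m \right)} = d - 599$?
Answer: $\frac{70751}{285325143548} - \frac{i \sqrt{882987}}{16263533182236} \approx 2.4797 \cdot 10^{-7} - 5.7778 \cdot 10^{-11} i$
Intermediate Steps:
$Z{\left(d,m \right)} = -599 + d$
$\frac{1}{\sqrt{Z{\left(896,573 \right)} - 883284} - -4032807} = \frac{1}{\sqrt{\left(-599 + 896\right) - 883284} - -4032807} = \frac{1}{\sqrt{297 - 883284} + 4032807} = \frac{1}{\sqrt{-882987} + 4032807} = \frac{1}{i \sqrt{882987} + 4032807} = \frac{1}{4032807 + i \sqrt{882987}}$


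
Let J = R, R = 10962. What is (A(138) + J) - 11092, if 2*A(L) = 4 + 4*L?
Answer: 148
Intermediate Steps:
J = 10962
A(L) = 2 + 2*L (A(L) = (4 + 4*L)/2 = 2 + 2*L)
(A(138) + J) - 11092 = ((2 + 2*138) + 10962) - 11092 = ((2 + 276) + 10962) - 11092 = (278 + 10962) - 11092 = 11240 - 11092 = 148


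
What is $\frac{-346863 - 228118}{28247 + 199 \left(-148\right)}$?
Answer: $\frac{574981}{1205} \approx 477.16$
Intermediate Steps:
$\frac{-346863 - 228118}{28247 + 199 \left(-148\right)} = - \frac{574981}{28247 - 29452} = - \frac{574981}{-1205} = \left(-574981\right) \left(- \frac{1}{1205}\right) = \frac{574981}{1205}$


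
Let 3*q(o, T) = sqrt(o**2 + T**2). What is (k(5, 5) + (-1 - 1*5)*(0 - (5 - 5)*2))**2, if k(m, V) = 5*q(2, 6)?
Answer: 1000/9 ≈ 111.11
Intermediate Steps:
q(o, T) = sqrt(T**2 + o**2)/3 (q(o, T) = sqrt(o**2 + T**2)/3 = sqrt(T**2 + o**2)/3)
k(m, V) = 10*sqrt(10)/3 (k(m, V) = 5*(sqrt(6**2 + 2**2)/3) = 5*(sqrt(36 + 4)/3) = 5*(sqrt(40)/3) = 5*((2*sqrt(10))/3) = 5*(2*sqrt(10)/3) = 10*sqrt(10)/3)
(k(5, 5) + (-1 - 1*5)*(0 - (5 - 5)*2))**2 = (10*sqrt(10)/3 + (-1 - 1*5)*(0 - (5 - 5)*2))**2 = (10*sqrt(10)/3 + (-1 - 5)*(0 - 0*2))**2 = (10*sqrt(10)/3 - 6*(0 - 1*0))**2 = (10*sqrt(10)/3 - 6*(0 + 0))**2 = (10*sqrt(10)/3 - 6*0)**2 = (10*sqrt(10)/3 + 0)**2 = (10*sqrt(10)/3)**2 = 1000/9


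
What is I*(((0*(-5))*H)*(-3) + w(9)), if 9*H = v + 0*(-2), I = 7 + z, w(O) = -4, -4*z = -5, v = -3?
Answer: -33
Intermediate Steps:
z = 5/4 (z = -1/4*(-5) = 5/4 ≈ 1.2500)
I = 33/4 (I = 7 + 5/4 = 33/4 ≈ 8.2500)
H = -1/3 (H = (-3 + 0*(-2))/9 = (-3 + 0)/9 = (1/9)*(-3) = -1/3 ≈ -0.33333)
I*(((0*(-5))*H)*(-3) + w(9)) = 33*(((0*(-5))*(-1/3))*(-3) - 4)/4 = 33*((0*(-1/3))*(-3) - 4)/4 = 33*(0*(-3) - 4)/4 = 33*(0 - 4)/4 = (33/4)*(-4) = -33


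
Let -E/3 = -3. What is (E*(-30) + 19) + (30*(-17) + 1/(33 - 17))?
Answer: -12175/16 ≈ -760.94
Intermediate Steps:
E = 9 (E = -3*(-3) = 9)
(E*(-30) + 19) + (30*(-17) + 1/(33 - 17)) = (9*(-30) + 19) + (30*(-17) + 1/(33 - 17)) = (-270 + 19) + (-510 + 1/16) = -251 + (-510 + 1/16) = -251 - 8159/16 = -12175/16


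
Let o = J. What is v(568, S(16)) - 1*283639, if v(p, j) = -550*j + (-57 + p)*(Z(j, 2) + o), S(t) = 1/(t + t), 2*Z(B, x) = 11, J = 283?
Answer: -2179723/16 ≈ -1.3623e+5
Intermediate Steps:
Z(B, x) = 11/2 (Z(B, x) = (1/2)*11 = 11/2)
S(t) = 1/(2*t)
o = 283
v(p, j) = -32889/2 - 550*j + 577*p/2 (v(p, j) = -550*j + (-57 + p)*(11/2 + 283) = -550*j + (-57 + p)*(577/2) = -550*j + (-32889/2 + 577*p/2) = -32889/2 - 550*j + 577*p/2)
v(568, S(16)) - 1*283639 = (-32889/2 - 275/16 + (577/2)*568) - 1*283639 = (-32889/2 - 275/16 + 163868) - 283639 = 2358501/16 - 283639 = -2179723/16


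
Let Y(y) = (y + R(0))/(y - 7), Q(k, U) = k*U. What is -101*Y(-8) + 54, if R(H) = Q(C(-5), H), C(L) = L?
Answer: 2/15 ≈ 0.13333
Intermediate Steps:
Q(k, U) = U*k
R(H) = -5*H (R(H) = H*(-5) = -5*H)
Y(y) = y/(-7 + y) (Y(y) = (y - 5*0)/(y - 7) = (y + 0)/(-7 + y) = y/(-7 + y))
-101*Y(-8) + 54 = -(-808)/(-7 - 8) + 54 = -(-808)/(-15) + 54 = -(-808)*(-1)/15 + 54 = -101*8/15 + 54 = -808/15 + 54 = 2/15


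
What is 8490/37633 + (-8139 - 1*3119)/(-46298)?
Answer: 408371167/871166317 ≈ 0.46876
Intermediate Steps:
8490/37633 + (-8139 - 1*3119)/(-46298) = 8490*(1/37633) + (-8139 - 3119)*(-1/46298) = 8490/37633 - 11258*(-1/46298) = 8490/37633 + 5629/23149 = 408371167/871166317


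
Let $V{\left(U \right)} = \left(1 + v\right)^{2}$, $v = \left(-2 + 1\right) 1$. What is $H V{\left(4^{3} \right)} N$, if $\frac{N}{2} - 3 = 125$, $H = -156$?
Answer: $0$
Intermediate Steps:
$v = -1$ ($v = \left(-1\right) 1 = -1$)
$N = 256$ ($N = 6 + 2 \cdot 125 = 6 + 250 = 256$)
$V{\left(U \right)} = 0$ ($V{\left(U \right)} = \left(1 - 1\right)^{2} = 0^{2} = 0$)
$H V{\left(4^{3} \right)} N = \left(-156\right) 0 \cdot 256 = 0 \cdot 256 = 0$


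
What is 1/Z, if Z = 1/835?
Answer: 835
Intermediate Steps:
Z = 1/835 ≈ 0.0011976
1/Z = 1/(1/835) = 835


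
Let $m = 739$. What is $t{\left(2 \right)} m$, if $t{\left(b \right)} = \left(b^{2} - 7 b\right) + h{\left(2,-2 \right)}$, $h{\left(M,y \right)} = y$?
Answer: $-8868$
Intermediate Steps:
$t{\left(b \right)} = -2 + b^{2} - 7 b$ ($t{\left(b \right)} = \left(b^{2} - 7 b\right) - 2 = -2 + b^{2} - 7 b$)
$t{\left(2 \right)} m = \left(-2 + 2^{2} - 14\right) 739 = \left(-2 + 4 - 14\right) 739 = \left(-12\right) 739 = -8868$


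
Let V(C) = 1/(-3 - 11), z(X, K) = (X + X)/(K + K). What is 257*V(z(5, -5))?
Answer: -257/14 ≈ -18.357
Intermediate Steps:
z(X, K) = X/K (z(X, K) = (2*X)/((2*K)) = (2*X)*(1/(2*K)) = X/K)
V(C) = -1/14 (V(C) = 1/(-14) = -1/14)
257*V(z(5, -5)) = 257*(-1/14) = -257/14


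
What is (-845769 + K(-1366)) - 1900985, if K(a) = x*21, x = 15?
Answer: -2746439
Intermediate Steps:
K(a) = 315 (K(a) = 15*21 = 315)
(-845769 + K(-1366)) - 1900985 = (-845769 + 315) - 1900985 = -845454 - 1900985 = -2746439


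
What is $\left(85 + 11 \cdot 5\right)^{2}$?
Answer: $19600$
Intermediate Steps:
$\left(85 + 11 \cdot 5\right)^{2} = \left(85 + 55\right)^{2} = 140^{2} = 19600$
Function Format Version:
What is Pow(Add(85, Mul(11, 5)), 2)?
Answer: 19600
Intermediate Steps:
Pow(Add(85, Mul(11, 5)), 2) = Pow(Add(85, 55), 2) = Pow(140, 2) = 19600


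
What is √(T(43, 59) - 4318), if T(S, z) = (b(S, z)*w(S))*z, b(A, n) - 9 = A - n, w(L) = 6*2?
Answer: I*√9274 ≈ 96.302*I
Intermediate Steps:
w(L) = 12
b(A, n) = 9 + A - n (b(A, n) = 9 + (A - n) = 9 + A - n)
T(S, z) = z*(108 - 12*z + 12*S) (T(S, z) = ((9 + S - z)*12)*z = (108 - 12*z + 12*S)*z = z*(108 - 12*z + 12*S))
√(T(43, 59) - 4318) = √(12*59*(9 + 43 - 1*59) - 4318) = √(12*59*(9 + 43 - 59) - 4318) = √(12*59*(-7) - 4318) = √(-4956 - 4318) = √(-9274) = I*√9274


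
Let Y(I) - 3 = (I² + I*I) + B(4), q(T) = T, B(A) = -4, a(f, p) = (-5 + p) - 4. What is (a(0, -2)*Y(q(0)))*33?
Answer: 363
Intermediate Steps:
a(f, p) = -9 + p
Y(I) = -1 + 2*I² (Y(I) = 3 + ((I² + I*I) - 4) = 3 + ((I² + I²) - 4) = 3 + (2*I² - 4) = 3 + (-4 + 2*I²) = -1 + 2*I²)
(a(0, -2)*Y(q(0)))*33 = ((-9 - 2)*(-1 + 2*0²))*33 = -11*(-1 + 2*0)*33 = -11*(-1 + 0)*33 = -11*(-1)*33 = 11*33 = 363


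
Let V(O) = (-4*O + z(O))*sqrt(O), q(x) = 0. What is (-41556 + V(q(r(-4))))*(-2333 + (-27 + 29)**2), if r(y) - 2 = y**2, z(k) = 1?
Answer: 96783924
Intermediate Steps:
r(y) = 2 + y**2
V(O) = sqrt(O)*(1 - 4*O) (V(O) = (-4*O + 1)*sqrt(O) = (1 - 4*O)*sqrt(O) = sqrt(O)*(1 - 4*O))
(-41556 + V(q(r(-4))))*(-2333 + (-27 + 29)**2) = (-41556 + sqrt(0)*(1 - 4*0))*(-2333 + (-27 + 29)**2) = (-41556 + 0*(1 + 0))*(-2333 + 2**2) = (-41556 + 0*1)*(-2333 + 4) = (-41556 + 0)*(-2329) = -41556*(-2329) = 96783924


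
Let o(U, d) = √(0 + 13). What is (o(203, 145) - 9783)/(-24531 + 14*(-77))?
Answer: 9783/25609 - √13/25609 ≈ 0.38187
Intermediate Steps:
o(U, d) = √13
(o(203, 145) - 9783)/(-24531 + 14*(-77)) = (√13 - 9783)/(-24531 + 14*(-77)) = (-9783 + √13)/(-24531 - 1078) = (-9783 + √13)/(-25609) = (-9783 + √13)*(-1/25609) = 9783/25609 - √13/25609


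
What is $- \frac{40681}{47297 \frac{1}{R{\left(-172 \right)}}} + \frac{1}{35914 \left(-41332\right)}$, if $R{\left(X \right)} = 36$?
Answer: $- \frac{2173923813002465}{70207546098056} \approx -30.964$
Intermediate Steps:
$- \frac{40681}{47297 \frac{1}{R{\left(-172 \right)}}} + \frac{1}{35914 \left(-41332\right)} = - \frac{40681}{47297 \cdot \frac{1}{36}} + \frac{1}{35914 \left(-41332\right)} = - \frac{40681}{47297 \cdot \frac{1}{36}} + \frac{1}{35914} \left(- \frac{1}{41332}\right) = - \frac{40681}{\frac{47297}{36}} - \frac{1}{1484397448} = \left(-40681\right) \frac{36}{47297} - \frac{1}{1484397448} = - \frac{1464516}{47297} - \frac{1}{1484397448} = - \frac{2173923813002465}{70207546098056}$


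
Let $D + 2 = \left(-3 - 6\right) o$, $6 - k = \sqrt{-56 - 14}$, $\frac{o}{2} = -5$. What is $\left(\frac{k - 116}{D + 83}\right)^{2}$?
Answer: $\frac{\left(110 + i \sqrt{70}\right)^{2}}{29241} \approx 0.41141 + 0.062948 i$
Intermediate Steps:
$o = -10$ ($o = 2 \left(-5\right) = -10$)
$k = 6 - i \sqrt{70}$ ($k = 6 - \sqrt{-56 - 14} = 6 - \sqrt{-70} = 6 - i \sqrt{70} \approx 6.0 - 8.3666 i$)
$D = 88$ ($D = -2 + \left(-3 - 6\right) \left(-10\right) = -2 - -90 = -2 + 90 = 88$)
$\left(\frac{k - 116}{D + 83}\right)^{2} = \left(\frac{\left(6 - i \sqrt{70}\right) - 116}{88 + 83}\right)^{2} = \left(\frac{-110 - i \sqrt{70}}{171}\right)^{2} = \left(\left(-110 - i \sqrt{70}\right) \frac{1}{171}\right)^{2} = \left(- \frac{110}{171} - \frac{i \sqrt{70}}{171}\right)^{2}$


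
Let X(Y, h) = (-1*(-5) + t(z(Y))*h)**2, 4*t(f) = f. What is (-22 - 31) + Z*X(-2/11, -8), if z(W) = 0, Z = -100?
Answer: -2553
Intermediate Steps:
t(f) = f/4
X(Y, h) = 25 (X(Y, h) = (-1*(-5) + ((1/4)*0)*h)**2 = (5 + 0*h)**2 = (5 + 0)**2 = 5**2 = 25)
(-22 - 31) + Z*X(-2/11, -8) = (-22 - 31) - 100*25 = -53 - 2500 = -2553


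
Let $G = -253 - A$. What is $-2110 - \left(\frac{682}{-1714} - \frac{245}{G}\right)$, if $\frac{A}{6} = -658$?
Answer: $- \frac{1336017538}{633323} \approx -2109.5$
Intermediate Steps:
$A = -3948$ ($A = 6 \left(-658\right) = -3948$)
$G = 3695$ ($G = -253 - -3948 = -253 + 3948 = 3695$)
$-2110 - \left(\frac{682}{-1714} - \frac{245}{G}\right) = -2110 - \left(\frac{682}{-1714} - \frac{245}{3695}\right) = -2110 - \left(682 \left(- \frac{1}{1714}\right) - \frac{49}{739}\right) = -2110 - \left(- \frac{341}{857} - \frac{49}{739}\right) = -2110 - - \frac{293992}{633323} = -2110 + \frac{293992}{633323} = - \frac{1336017538}{633323}$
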